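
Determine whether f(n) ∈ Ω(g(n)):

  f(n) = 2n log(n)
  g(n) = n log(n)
True

f(n) = 2n log(n) and g(n) = n log(n) are both O(n log n).
Big-Ω permits equal growth rates (f ≥ c·g for some c > 0), so f(n) = Ω(g(n)) is true.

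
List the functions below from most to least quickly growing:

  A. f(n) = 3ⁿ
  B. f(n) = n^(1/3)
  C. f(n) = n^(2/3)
A > C > B

Comparing growth rates:
A = 3ⁿ is O(3ⁿ)
C = n^(2/3) is O(n^(2/3))
B = n^(1/3) is O(n^(1/3))

Therefore, the order from fastest to slowest is: A > C > B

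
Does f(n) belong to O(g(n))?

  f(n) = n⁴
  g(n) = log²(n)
False

f(n) = n⁴ is O(n⁴), and g(n) = log²(n) is O(log² n).
Since O(n⁴) grows faster than O(log² n), f(n) = O(g(n)) is false.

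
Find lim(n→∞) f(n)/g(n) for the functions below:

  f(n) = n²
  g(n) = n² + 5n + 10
1

Since n² and n² + 5n + 10 have the same growth rate (O(n²)),
the ratio converges to a constant: 1.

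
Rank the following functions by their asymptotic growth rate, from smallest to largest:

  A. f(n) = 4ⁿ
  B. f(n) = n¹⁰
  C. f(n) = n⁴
C < B < A

Comparing growth rates:
C = n⁴ is O(n⁴)
B = n¹⁰ is O(n¹⁰)
A = 4ⁿ is O(4ⁿ)

Therefore, the order from slowest to fastest is: C < B < A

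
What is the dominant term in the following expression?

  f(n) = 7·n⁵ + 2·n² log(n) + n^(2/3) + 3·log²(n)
7·n⁵

Looking at each term:
  - 7·n⁵ is O(n⁵)
  - 2·n² log(n) is O(n² log n)
  - n^(2/3) is O(n^(2/3))
  - 3·log²(n) is O(log² n)

The term 7·n⁵ (O(n⁵)) grows fastest and dominates all others.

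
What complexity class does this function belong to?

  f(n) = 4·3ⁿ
O(3ⁿ)

The dominant term in 4·3ⁿ is 4·3ⁿ, which is Θ(3ⁿ).
Constants are absorbed, so the tightest bound is O(3ⁿ).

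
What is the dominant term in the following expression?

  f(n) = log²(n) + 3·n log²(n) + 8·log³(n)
3·n log²(n)

Looking at each term:
  - log²(n) is O(log² n)
  - 3·n log²(n) is O(n log² n)
  - 8·log³(n) is O(log³ n)

The term 3·n log²(n) (O(n log² n)) grows fastest and dominates all others.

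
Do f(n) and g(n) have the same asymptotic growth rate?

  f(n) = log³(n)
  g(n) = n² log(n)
False

f(n) = log³(n) is O(log³ n), and g(n) = n² log(n) is O(n² log n).
Since they have different growth rates, f(n) = Θ(g(n)) is false.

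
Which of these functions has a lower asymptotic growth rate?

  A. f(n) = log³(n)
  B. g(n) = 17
B

f(n) = log³(n) is O(log³ n), while g(n) = 17 is O(1).
Since O(1) grows slower than O(log³ n), g(n) is dominated.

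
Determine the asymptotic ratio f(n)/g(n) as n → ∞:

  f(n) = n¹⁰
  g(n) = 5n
∞

Since n¹⁰ (O(n¹⁰)) grows faster than 5n (O(n)),
the ratio f(n)/g(n) → ∞ as n → ∞.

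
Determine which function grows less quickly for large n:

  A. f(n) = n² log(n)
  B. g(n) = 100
B

f(n) = n² log(n) is O(n² log n), while g(n) = 100 is O(1).
Since O(1) grows slower than O(n² log n), g(n) is dominated.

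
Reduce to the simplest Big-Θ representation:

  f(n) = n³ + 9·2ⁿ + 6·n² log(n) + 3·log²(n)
Θ(2ⁿ)

Order the terms by growth rate: 3·log²(n) ≺ 6·n² log(n) ≺ n³ ≺ 9·2ⁿ.
The fastest-growing term 9·2ⁿ dominates as n → ∞; dropping its constant factor gives Θ(2ⁿ).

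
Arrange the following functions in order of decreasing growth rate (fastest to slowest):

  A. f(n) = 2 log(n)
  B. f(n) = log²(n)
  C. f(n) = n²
C > B > A

Comparing growth rates:
C = n² is O(n²)
B = log²(n) is O(log² n)
A = 2 log(n) is O(log n)

Therefore, the order from fastest to slowest is: C > B > A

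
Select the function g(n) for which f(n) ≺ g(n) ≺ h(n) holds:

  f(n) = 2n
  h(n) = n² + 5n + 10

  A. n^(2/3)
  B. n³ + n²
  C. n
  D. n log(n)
D

We need g(n) with 2n = o(g(n)) and g(n) = o(n² + 5n + 10), i.e. O(n) ≺ g ≺ O(n²).
Check each option:
  A. n^(2/3) — O(n^(2/3)) does not grow strictly faster than f(n)
  B. n³ + n² — O(n³) does not grow strictly slower than h(n)
  C. n — O(n) does not grow strictly faster than f(n)
  D. n log(n) — O(n log n) is strictly between O(n) and O(n²) ✓

Only option D (n log(n)) lies strictly between.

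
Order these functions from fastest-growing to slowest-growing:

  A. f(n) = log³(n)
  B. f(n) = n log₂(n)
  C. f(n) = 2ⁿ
C > B > A

Comparing growth rates:
C = 2ⁿ is O(2ⁿ)
B = n log₂(n) is O(n log n)
A = log³(n) is O(log³ n)

Therefore, the order from fastest to slowest is: C > B > A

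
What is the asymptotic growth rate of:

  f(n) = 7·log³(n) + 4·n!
Θ(n!)

Order the terms by growth rate: 7·log³(n) ≺ 4·n!.
The fastest-growing term 4·n! dominates as n → ∞; dropping its constant factor gives Θ(n!).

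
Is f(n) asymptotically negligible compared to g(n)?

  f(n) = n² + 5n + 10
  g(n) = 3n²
False

f(n) = n² + 5n + 10 is O(n²), and g(n) = 3n² is O(n²).
Since they have the same growth rate, f(n) = o(g(n)) is false.
(f = o(g) requires f to grow strictly slower, not equal.)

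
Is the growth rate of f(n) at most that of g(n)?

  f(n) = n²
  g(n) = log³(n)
False

f(n) = n² is O(n²), and g(n) = log³(n) is O(log³ n).
Since O(n²) grows faster than O(log³ n), f(n) = O(g(n)) is false.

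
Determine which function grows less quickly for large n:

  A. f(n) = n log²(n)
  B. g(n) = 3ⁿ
A

f(n) = n log²(n) is O(n log² n), while g(n) = 3ⁿ is O(3ⁿ).
Since O(n log² n) grows slower than O(3ⁿ), f(n) is dominated.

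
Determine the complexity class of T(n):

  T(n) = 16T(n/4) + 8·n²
Θ(n² log n)

Master Theorem: a = 16, b = 4, f(n) = 8·n².
Compute the critical exponent d = log₄(16) = 2.
Compare f(n) = Θ(n²) against n^d:
  k = 2 = d, so f(n) = Θ(n^d) — Case 2.
  Work is balanced across levels: T(n) = Θ(n^d log n) = Θ(n² log n).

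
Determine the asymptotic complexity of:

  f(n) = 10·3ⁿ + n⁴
O(3ⁿ)

The dominant term in 10·3ⁿ + n⁴ is 10·3ⁿ, which is Θ(3ⁿ).
Lower-order terms (n⁴) are asymptotically negligible.
Constants are absorbed, so the tightest bound is O(3ⁿ).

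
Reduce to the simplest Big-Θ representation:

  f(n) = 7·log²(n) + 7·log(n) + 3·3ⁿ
Θ(3ⁿ)

Order the terms by growth rate: 7·log(n) ≺ 7·log²(n) ≺ 3·3ⁿ.
The fastest-growing term 3·3ⁿ dominates as n → ∞; dropping its constant factor gives Θ(3ⁿ).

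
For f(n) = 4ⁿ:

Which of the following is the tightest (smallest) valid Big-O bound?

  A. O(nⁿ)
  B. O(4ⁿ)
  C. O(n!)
B

f(n) = 4ⁿ is O(4ⁿ).
All listed options are valid Big-O bounds (upper bounds),
but O(4ⁿ) is the tightest (smallest valid bound).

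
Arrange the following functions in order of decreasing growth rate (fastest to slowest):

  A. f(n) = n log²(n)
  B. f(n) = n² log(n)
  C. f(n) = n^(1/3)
B > A > C

Comparing growth rates:
B = n² log(n) is O(n² log n)
A = n log²(n) is O(n log² n)
C = n^(1/3) is O(n^(1/3))

Therefore, the order from fastest to slowest is: B > A > C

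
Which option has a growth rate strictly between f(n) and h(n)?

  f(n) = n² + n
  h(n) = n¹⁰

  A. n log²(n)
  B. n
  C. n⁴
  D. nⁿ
C

We need g(n) with n² + n = o(g(n)) and g(n) = o(n¹⁰), i.e. O(n²) ≺ g ≺ O(n¹⁰).
Check each option:
  A. n log²(n) — O(n log² n) does not grow strictly faster than f(n)
  B. n — O(n) does not grow strictly faster than f(n)
  C. n⁴ — O(n⁴) is strictly between O(n²) and O(n¹⁰) ✓
  D. nⁿ — O(nⁿ) does not grow strictly slower than h(n)

Only option C (n⁴) lies strictly between.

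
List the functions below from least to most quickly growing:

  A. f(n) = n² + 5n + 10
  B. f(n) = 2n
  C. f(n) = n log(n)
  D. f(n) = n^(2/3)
D < B < C < A

Comparing growth rates:
D = n^(2/3) is O(n^(2/3))
B = 2n is O(n)
C = n log(n) is O(n log n)
A = n² + 5n + 10 is O(n²)

Therefore, the order from slowest to fastest is: D < B < C < A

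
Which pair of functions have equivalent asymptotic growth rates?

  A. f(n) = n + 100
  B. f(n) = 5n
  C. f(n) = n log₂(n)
A and B

Examining each function:
  A. n + 100 is O(n)
  B. 5n is O(n)
  C. n log₂(n) is O(n log n)

Functions A and B both have the same complexity class.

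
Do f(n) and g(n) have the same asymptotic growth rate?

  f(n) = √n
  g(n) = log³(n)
False

f(n) = √n is O(√n), and g(n) = log³(n) is O(log³ n).
Since they have different growth rates, f(n) = Θ(g(n)) is false.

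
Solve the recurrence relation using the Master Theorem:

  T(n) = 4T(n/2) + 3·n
Θ(n²)

Master Theorem: a = 4, b = 2, f(n) = 3·n.
Compute the critical exponent d = log₂(4) = 2.
Compare f(n) = Θ(n) against n^d:
  k = 1 < d = 2, so f(n) = O(n^(d-ε)) — Case 1.
  The recursion cost dominates: T(n) = Θ(n^d) = Θ(n²).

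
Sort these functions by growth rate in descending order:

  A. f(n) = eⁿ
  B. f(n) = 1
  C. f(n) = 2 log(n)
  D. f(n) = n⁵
A > D > C > B

Comparing growth rates:
A = eⁿ is O(eⁿ)
D = n⁵ is O(n⁵)
C = 2 log(n) is O(log n)
B = 1 is O(1)

Therefore, the order from fastest to slowest is: A > D > C > B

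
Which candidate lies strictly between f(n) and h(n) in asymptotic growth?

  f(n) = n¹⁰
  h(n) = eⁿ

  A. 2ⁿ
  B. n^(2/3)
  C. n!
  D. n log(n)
A

We need g(n) with n¹⁰ = o(g(n)) and g(n) = o(eⁿ), i.e. O(n¹⁰) ≺ g ≺ O(eⁿ).
Check each option:
  A. 2ⁿ — O(2ⁿ) is strictly between O(n¹⁰) and O(eⁿ) ✓
  B. n^(2/3) — O(n^(2/3)) does not grow strictly faster than f(n)
  C. n! — O(n!) does not grow strictly slower than h(n)
  D. n log(n) — O(n log n) does not grow strictly faster than f(n)

Only option A (2ⁿ) lies strictly between.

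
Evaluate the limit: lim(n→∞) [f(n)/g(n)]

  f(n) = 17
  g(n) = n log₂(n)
0

Since 17 (O(1)) grows slower than n log₂(n) (O(n log n)),
the ratio f(n)/g(n) → 0 as n → ∞.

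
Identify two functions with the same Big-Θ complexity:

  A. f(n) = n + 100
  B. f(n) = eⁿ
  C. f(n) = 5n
A and C

Examining each function:
  A. n + 100 is O(n)
  B. eⁿ is O(eⁿ)
  C. 5n is O(n)

Functions A and C both have the same complexity class.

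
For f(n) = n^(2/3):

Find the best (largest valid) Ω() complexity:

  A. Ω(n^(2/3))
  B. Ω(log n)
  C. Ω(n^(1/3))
A

f(n) = n^(2/3) is Ω(n^(2/3)).
All listed options are valid Big-Ω bounds (lower bounds),
but Ω(n^(2/3)) is the tightest (largest valid bound).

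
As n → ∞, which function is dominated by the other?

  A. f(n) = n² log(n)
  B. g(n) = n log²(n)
B

f(n) = n² log(n) is O(n² log n), while g(n) = n log²(n) is O(n log² n).
Since O(n log² n) grows slower than O(n² log n), g(n) is dominated.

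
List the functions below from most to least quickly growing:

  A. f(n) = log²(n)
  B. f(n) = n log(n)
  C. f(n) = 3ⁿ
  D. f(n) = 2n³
C > D > B > A

Comparing growth rates:
C = 3ⁿ is O(3ⁿ)
D = 2n³ is O(n³)
B = n log(n) is O(n log n)
A = log²(n) is O(log² n)

Therefore, the order from fastest to slowest is: C > D > B > A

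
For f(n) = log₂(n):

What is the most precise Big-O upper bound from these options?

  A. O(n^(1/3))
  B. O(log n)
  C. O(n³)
B

f(n) = log₂(n) is O(log n).
All listed options are valid Big-O bounds (upper bounds),
but O(log n) is the tightest (smallest valid bound).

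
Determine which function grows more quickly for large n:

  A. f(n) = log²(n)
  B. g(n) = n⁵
B

f(n) = log²(n) is O(log² n), while g(n) = n⁵ is O(n⁵).
Since O(n⁵) grows faster than O(log² n), g(n) dominates.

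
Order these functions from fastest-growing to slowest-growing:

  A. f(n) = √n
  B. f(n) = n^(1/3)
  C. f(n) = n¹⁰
C > A > B

Comparing growth rates:
C = n¹⁰ is O(n¹⁰)
A = √n is O(√n)
B = n^(1/3) is O(n^(1/3))

Therefore, the order from fastest to slowest is: C > A > B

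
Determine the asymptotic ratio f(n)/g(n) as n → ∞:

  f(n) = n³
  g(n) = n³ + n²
1

Since n³ and n³ + n² have the same growth rate (O(n³)),
the ratio converges to a constant: 1.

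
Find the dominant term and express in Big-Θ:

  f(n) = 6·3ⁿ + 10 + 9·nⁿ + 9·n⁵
Θ(nⁿ)

Order the terms by growth rate: 10 ≺ 9·n⁵ ≺ 6·3ⁿ ≺ 9·nⁿ.
The fastest-growing term 9·nⁿ dominates as n → ∞; dropping its constant factor gives Θ(nⁿ).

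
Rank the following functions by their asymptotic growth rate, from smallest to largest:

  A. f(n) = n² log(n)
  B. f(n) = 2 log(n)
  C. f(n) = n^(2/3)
B < C < A

Comparing growth rates:
B = 2 log(n) is O(log n)
C = n^(2/3) is O(n^(2/3))
A = n² log(n) is O(n² log n)

Therefore, the order from slowest to fastest is: B < C < A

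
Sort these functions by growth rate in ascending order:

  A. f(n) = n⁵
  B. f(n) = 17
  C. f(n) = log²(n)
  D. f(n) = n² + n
B < C < D < A

Comparing growth rates:
B = 17 is O(1)
C = log²(n) is O(log² n)
D = n² + n is O(n²)
A = n⁵ is O(n⁵)

Therefore, the order from slowest to fastest is: B < C < D < A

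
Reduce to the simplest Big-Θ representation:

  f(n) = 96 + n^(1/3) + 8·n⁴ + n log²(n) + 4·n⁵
Θ(n⁵)

Order the terms by growth rate: 96 ≺ n^(1/3) ≺ n log²(n) ≺ 8·n⁴ ≺ 4·n⁵.
The fastest-growing term 4·n⁵ dominates as n → ∞; dropping its constant factor gives Θ(n⁵).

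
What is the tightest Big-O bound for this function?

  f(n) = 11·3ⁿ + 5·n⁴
O(3ⁿ)

The dominant term in 11·3ⁿ + 5·n⁴ is 11·3ⁿ, which is Θ(3ⁿ).
Lower-order terms (5·n⁴) are asymptotically negligible.
Constants are absorbed, so the tightest bound is O(3ⁿ).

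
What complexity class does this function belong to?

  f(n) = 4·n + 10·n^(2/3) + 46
O(n)

The dominant term in 4·n + 10·n^(2/3) + 46 is 4·n, which is Θ(n).
Lower-order terms (10·n^(2/3), 46) are asymptotically negligible.
Constants are absorbed, so the tightest bound is O(n).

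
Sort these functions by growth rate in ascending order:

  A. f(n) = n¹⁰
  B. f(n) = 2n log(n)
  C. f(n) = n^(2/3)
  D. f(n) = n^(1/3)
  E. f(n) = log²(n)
E < D < C < B < A

Comparing growth rates:
E = log²(n) is O(log² n)
D = n^(1/3) is O(n^(1/3))
C = n^(2/3) is O(n^(2/3))
B = 2n log(n) is O(n log n)
A = n¹⁰ is O(n¹⁰)

Therefore, the order from slowest to fastest is: E < D < C < B < A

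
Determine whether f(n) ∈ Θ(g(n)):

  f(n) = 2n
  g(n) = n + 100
True

f(n) = 2n and g(n) = n + 100 are both O(n).
Since they have the same asymptotic growth rate, f(n) = Θ(g(n)) is true.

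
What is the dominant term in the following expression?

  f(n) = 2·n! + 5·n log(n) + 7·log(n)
2·n!

Looking at each term:
  - 2·n! is O(n!)
  - 5·n log(n) is O(n log n)
  - 7·log(n) is O(log n)

The term 2·n! (O(n!)) grows fastest and dominates all others.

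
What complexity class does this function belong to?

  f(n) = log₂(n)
O(log n)

The dominant term in log₂(n) is log₂(n), which is Θ(log n).
Constants are absorbed, so the tightest bound is O(log n).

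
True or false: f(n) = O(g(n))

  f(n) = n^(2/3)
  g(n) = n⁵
True

f(n) = n^(2/3) is O(n^(2/3)), and g(n) = n⁵ is O(n⁵).
Since O(n^(2/3)) ⊆ O(n⁵) (f grows no faster than g), f(n) = O(g(n)) is true.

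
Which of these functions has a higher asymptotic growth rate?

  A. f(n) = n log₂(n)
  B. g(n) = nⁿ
B

f(n) = n log₂(n) is O(n log n), while g(n) = nⁿ is O(nⁿ).
Since O(nⁿ) grows faster than O(n log n), g(n) dominates.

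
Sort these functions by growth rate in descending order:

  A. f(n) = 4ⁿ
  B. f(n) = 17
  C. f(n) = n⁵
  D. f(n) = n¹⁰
A > D > C > B

Comparing growth rates:
A = 4ⁿ is O(4ⁿ)
D = n¹⁰ is O(n¹⁰)
C = n⁵ is O(n⁵)
B = 17 is O(1)

Therefore, the order from fastest to slowest is: A > D > C > B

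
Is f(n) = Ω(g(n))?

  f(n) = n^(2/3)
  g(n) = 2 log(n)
True

f(n) = n^(2/3) is O(n^(2/3)), and g(n) = 2 log(n) is O(log n).
Since O(n^(2/3)) grows at least as fast as O(log n), f(n) = Ω(g(n)) is true.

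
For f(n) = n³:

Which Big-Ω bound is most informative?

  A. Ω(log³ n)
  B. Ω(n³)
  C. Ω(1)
B

f(n) = n³ is Ω(n³).
All listed options are valid Big-Ω bounds (lower bounds),
but Ω(n³) is the tightest (largest valid bound).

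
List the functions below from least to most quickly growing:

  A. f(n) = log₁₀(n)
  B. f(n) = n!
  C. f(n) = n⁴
A < C < B

Comparing growth rates:
A = log₁₀(n) is O(log n)
C = n⁴ is O(n⁴)
B = n! is O(n!)

Therefore, the order from slowest to fastest is: A < C < B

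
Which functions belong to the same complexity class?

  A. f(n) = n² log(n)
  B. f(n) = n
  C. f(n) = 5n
B and C

Examining each function:
  A. n² log(n) is O(n² log n)
  B. n is O(n)
  C. 5n is O(n)

Functions B and C both have the same complexity class.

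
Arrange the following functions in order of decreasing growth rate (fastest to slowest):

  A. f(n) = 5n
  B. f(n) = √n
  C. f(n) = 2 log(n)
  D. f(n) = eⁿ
D > A > B > C

Comparing growth rates:
D = eⁿ is O(eⁿ)
A = 5n is O(n)
B = √n is O(√n)
C = 2 log(n) is O(log n)

Therefore, the order from fastest to slowest is: D > A > B > C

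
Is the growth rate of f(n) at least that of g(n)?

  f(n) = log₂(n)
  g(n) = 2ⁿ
False

f(n) = log₂(n) is O(log n), and g(n) = 2ⁿ is O(2ⁿ).
Since O(log n) grows slower than O(2ⁿ), f(n) = Ω(g(n)) is false.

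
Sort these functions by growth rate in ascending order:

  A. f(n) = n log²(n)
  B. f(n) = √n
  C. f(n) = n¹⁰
B < A < C

Comparing growth rates:
B = √n is O(√n)
A = n log²(n) is O(n log² n)
C = n¹⁰ is O(n¹⁰)

Therefore, the order from slowest to fastest is: B < A < C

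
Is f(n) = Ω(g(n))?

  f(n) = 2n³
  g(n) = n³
True

f(n) = 2n³ and g(n) = n³ are both O(n³).
Big-Ω permits equal growth rates (f ≥ c·g for some c > 0), so f(n) = Ω(g(n)) is true.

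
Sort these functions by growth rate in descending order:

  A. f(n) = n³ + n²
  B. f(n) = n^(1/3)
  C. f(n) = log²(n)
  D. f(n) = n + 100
A > D > B > C

Comparing growth rates:
A = n³ + n² is O(n³)
D = n + 100 is O(n)
B = n^(1/3) is O(n^(1/3))
C = log²(n) is O(log² n)

Therefore, the order from fastest to slowest is: A > D > B > C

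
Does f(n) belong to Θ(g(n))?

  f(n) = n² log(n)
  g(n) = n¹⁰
False

f(n) = n² log(n) is O(n² log n), and g(n) = n¹⁰ is O(n¹⁰).
Since they have different growth rates, f(n) = Θ(g(n)) is false.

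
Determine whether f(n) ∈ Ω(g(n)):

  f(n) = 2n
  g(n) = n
True

f(n) = 2n and g(n) = n are both O(n).
Big-Ω permits equal growth rates (f ≥ c·g for some c > 0), so f(n) = Ω(g(n)) is true.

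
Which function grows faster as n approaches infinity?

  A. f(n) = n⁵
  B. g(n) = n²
A

f(n) = n⁵ is O(n⁵), while g(n) = n² is O(n²).
Since O(n⁵) grows faster than O(n²), f(n) dominates.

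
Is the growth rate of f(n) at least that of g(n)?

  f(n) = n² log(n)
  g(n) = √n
True

f(n) = n² log(n) is O(n² log n), and g(n) = √n is O(√n).
Since O(n² log n) grows at least as fast as O(√n), f(n) = Ω(g(n)) is true.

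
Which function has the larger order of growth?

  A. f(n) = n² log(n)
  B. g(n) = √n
A

f(n) = n² log(n) is O(n² log n), while g(n) = √n is O(√n).
Since O(n² log n) grows faster than O(√n), f(n) dominates.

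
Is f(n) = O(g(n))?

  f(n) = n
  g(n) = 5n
True

f(n) = n and g(n) = 5n are both O(n).
Big-O permits equal growth rates (f ≤ c·g for some c), so f(n) = O(g(n)) is true.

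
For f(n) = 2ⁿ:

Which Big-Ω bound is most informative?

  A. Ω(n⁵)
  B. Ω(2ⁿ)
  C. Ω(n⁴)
B

f(n) = 2ⁿ is Ω(2ⁿ).
All listed options are valid Big-Ω bounds (lower bounds),
but Ω(2ⁿ) is the tightest (largest valid bound).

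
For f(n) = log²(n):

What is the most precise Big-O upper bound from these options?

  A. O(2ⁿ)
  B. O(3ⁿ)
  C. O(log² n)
C

f(n) = log²(n) is O(log² n).
All listed options are valid Big-O bounds (upper bounds),
but O(log² n) is the tightest (smallest valid bound).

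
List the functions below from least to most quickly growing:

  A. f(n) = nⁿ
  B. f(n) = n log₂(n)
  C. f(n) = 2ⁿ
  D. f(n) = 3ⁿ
B < C < D < A

Comparing growth rates:
B = n log₂(n) is O(n log n)
C = 2ⁿ is O(2ⁿ)
D = 3ⁿ is O(3ⁿ)
A = nⁿ is O(nⁿ)

Therefore, the order from slowest to fastest is: B < C < D < A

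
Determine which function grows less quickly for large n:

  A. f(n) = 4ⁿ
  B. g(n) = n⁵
B

f(n) = 4ⁿ is O(4ⁿ), while g(n) = n⁵ is O(n⁵).
Since O(n⁵) grows slower than O(4ⁿ), g(n) is dominated.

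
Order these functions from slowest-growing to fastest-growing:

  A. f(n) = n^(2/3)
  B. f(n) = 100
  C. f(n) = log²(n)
B < C < A

Comparing growth rates:
B = 100 is O(1)
C = log²(n) is O(log² n)
A = n^(2/3) is O(n^(2/3))

Therefore, the order from slowest to fastest is: B < C < A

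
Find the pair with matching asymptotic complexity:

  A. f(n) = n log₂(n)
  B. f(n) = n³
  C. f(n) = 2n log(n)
A and C

Examining each function:
  A. n log₂(n) is O(n log n)
  B. n³ is O(n³)
  C. 2n log(n) is O(n log n)

Functions A and C both have the same complexity class.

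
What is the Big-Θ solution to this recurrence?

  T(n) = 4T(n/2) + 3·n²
Θ(n² log n)

Master Theorem: a = 4, b = 2, f(n) = 3·n².
Compute the critical exponent d = log₂(4) = 2.
Compare f(n) = Θ(n²) against n^d:
  k = 2 = d, so f(n) = Θ(n^d) — Case 2.
  Work is balanced across levels: T(n) = Θ(n^d log n) = Θ(n² log n).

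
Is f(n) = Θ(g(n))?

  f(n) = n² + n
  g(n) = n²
True

f(n) = n² + n and g(n) = n² are both O(n²).
Since they have the same asymptotic growth rate, f(n) = Θ(g(n)) is true.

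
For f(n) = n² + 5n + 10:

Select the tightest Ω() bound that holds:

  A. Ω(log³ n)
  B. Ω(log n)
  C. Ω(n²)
C

f(n) = n² + 5n + 10 is Ω(n²).
All listed options are valid Big-Ω bounds (lower bounds),
but Ω(n²) is the tightest (largest valid bound).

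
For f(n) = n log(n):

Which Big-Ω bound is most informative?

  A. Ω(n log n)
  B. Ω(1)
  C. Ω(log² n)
A

f(n) = n log(n) is Ω(n log n).
All listed options are valid Big-Ω bounds (lower bounds),
but Ω(n log n) is the tightest (largest valid bound).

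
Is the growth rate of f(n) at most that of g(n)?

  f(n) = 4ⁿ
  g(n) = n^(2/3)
False

f(n) = 4ⁿ is O(4ⁿ), and g(n) = n^(2/3) is O(n^(2/3)).
Since O(4ⁿ) grows faster than O(n^(2/3)), f(n) = O(g(n)) is false.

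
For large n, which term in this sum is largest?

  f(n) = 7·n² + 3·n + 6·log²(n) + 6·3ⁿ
6·3ⁿ

Looking at each term:
  - 7·n² is O(n²)
  - 3·n is O(n)
  - 6·log²(n) is O(log² n)
  - 6·3ⁿ is O(3ⁿ)

The term 6·3ⁿ (O(3ⁿ)) grows fastest and dominates all others.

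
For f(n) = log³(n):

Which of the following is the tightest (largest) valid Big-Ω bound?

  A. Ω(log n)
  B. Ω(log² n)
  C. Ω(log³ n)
C

f(n) = log³(n) is Ω(log³ n).
All listed options are valid Big-Ω bounds (lower bounds),
but Ω(log³ n) is the tightest (largest valid bound).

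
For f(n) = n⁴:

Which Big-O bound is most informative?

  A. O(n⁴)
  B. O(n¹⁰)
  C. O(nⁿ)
A

f(n) = n⁴ is O(n⁴).
All listed options are valid Big-O bounds (upper bounds),
but O(n⁴) is the tightest (smallest valid bound).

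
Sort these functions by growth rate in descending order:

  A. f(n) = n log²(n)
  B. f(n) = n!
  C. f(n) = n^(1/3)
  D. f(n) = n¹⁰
B > D > A > C

Comparing growth rates:
B = n! is O(n!)
D = n¹⁰ is O(n¹⁰)
A = n log²(n) is O(n log² n)
C = n^(1/3) is O(n^(1/3))

Therefore, the order from fastest to slowest is: B > D > A > C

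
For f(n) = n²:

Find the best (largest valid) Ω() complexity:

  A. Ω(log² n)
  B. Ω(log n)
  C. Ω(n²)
C

f(n) = n² is Ω(n²).
All listed options are valid Big-Ω bounds (lower bounds),
but Ω(n²) is the tightest (largest valid bound).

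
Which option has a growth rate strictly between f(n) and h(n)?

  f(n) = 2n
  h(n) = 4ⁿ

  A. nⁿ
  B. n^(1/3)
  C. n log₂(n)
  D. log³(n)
C

We need g(n) with 2n = o(g(n)) and g(n) = o(4ⁿ), i.e. O(n) ≺ g ≺ O(4ⁿ).
Check each option:
  A. nⁿ — O(nⁿ) does not grow strictly slower than h(n)
  B. n^(1/3) — O(n^(1/3)) does not grow strictly faster than f(n)
  C. n log₂(n) — O(n log n) is strictly between O(n) and O(4ⁿ) ✓
  D. log³(n) — O(log³ n) does not grow strictly faster than f(n)

Only option C (n log₂(n)) lies strictly between.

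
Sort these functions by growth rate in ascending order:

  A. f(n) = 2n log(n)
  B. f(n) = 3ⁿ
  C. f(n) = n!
A < B < C

Comparing growth rates:
A = 2n log(n) is O(n log n)
B = 3ⁿ is O(3ⁿ)
C = n! is O(n!)

Therefore, the order from slowest to fastest is: A < B < C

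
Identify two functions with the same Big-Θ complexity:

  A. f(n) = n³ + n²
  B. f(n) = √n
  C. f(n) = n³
A and C

Examining each function:
  A. n³ + n² is O(n³)
  B. √n is O(√n)
  C. n³ is O(n³)

Functions A and C both have the same complexity class.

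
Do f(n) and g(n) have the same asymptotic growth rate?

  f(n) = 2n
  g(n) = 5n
True

f(n) = 2n and g(n) = 5n are both O(n).
Since they have the same asymptotic growth rate, f(n) = Θ(g(n)) is true.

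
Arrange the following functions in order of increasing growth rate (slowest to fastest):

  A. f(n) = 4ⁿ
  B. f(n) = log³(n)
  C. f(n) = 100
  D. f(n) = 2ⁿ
C < B < D < A

Comparing growth rates:
C = 100 is O(1)
B = log³(n) is O(log³ n)
D = 2ⁿ is O(2ⁿ)
A = 4ⁿ is O(4ⁿ)

Therefore, the order from slowest to fastest is: C < B < D < A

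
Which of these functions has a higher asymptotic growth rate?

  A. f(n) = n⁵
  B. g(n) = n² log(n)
A

f(n) = n⁵ is O(n⁵), while g(n) = n² log(n) is O(n² log n).
Since O(n⁵) grows faster than O(n² log n), f(n) dominates.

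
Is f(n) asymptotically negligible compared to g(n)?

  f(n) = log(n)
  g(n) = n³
True

f(n) = log(n) is O(log n), and g(n) = n³ is O(n³).
Since O(log n) grows strictly slower than O(n³), f(n) = o(g(n)) is true.
This means lim(n→∞) f(n)/g(n) = 0.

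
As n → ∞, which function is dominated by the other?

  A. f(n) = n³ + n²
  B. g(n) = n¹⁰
A

f(n) = n³ + n² is O(n³), while g(n) = n¹⁰ is O(n¹⁰).
Since O(n³) grows slower than O(n¹⁰), f(n) is dominated.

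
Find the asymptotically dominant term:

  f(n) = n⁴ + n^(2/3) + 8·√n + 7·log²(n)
n⁴

Looking at each term:
  - n⁴ is O(n⁴)
  - n^(2/3) is O(n^(2/3))
  - 8·√n is O(√n)
  - 7·log²(n) is O(log² n)

The term n⁴ (O(n⁴)) grows fastest and dominates all others.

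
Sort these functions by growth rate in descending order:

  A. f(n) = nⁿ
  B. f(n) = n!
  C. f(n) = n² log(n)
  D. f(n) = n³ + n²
A > B > D > C

Comparing growth rates:
A = nⁿ is O(nⁿ)
B = n! is O(n!)
D = n³ + n² is O(n³)
C = n² log(n) is O(n² log n)

Therefore, the order from fastest to slowest is: A > B > D > C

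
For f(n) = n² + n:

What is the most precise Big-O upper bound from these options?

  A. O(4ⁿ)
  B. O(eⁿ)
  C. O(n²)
C

f(n) = n² + n is O(n²).
All listed options are valid Big-O bounds (upper bounds),
but O(n²) is the tightest (smallest valid bound).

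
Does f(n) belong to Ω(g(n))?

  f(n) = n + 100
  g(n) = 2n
True

f(n) = n + 100 and g(n) = 2n are both O(n).
Big-Ω permits equal growth rates (f ≥ c·g for some c > 0), so f(n) = Ω(g(n)) is true.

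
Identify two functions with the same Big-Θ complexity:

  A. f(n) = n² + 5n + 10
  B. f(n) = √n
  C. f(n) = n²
A and C

Examining each function:
  A. n² + 5n + 10 is O(n²)
  B. √n is O(√n)
  C. n² is O(n²)

Functions A and C both have the same complexity class.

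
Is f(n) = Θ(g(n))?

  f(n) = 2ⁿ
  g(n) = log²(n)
False

f(n) = 2ⁿ is O(2ⁿ), and g(n) = log²(n) is O(log² n).
Since they have different growth rates, f(n) = Θ(g(n)) is false.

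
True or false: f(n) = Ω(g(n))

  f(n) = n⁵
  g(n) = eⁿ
False

f(n) = n⁵ is O(n⁵), and g(n) = eⁿ is O(eⁿ).
Since O(n⁵) grows slower than O(eⁿ), f(n) = Ω(g(n)) is false.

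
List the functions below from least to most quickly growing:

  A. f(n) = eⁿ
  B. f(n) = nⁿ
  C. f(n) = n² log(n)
C < A < B

Comparing growth rates:
C = n² log(n) is O(n² log n)
A = eⁿ is O(eⁿ)
B = nⁿ is O(nⁿ)

Therefore, the order from slowest to fastest is: C < A < B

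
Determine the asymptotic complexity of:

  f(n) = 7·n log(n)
O(n log n)

The dominant term in 7·n log(n) is 7·n log(n), which is Θ(n log n).
Constants are absorbed, so the tightest bound is O(n log n).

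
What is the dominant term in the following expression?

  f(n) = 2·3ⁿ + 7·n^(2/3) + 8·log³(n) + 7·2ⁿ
2·3ⁿ

Looking at each term:
  - 2·3ⁿ is O(3ⁿ)
  - 7·n^(2/3) is O(n^(2/3))
  - 8·log³(n) is O(log³ n)
  - 7·2ⁿ is O(2ⁿ)

The term 2·3ⁿ (O(3ⁿ)) grows fastest and dominates all others.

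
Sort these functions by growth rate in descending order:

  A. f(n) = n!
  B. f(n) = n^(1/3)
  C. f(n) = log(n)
A > B > C

Comparing growth rates:
A = n! is O(n!)
B = n^(1/3) is O(n^(1/3))
C = log(n) is O(log n)

Therefore, the order from fastest to slowest is: A > B > C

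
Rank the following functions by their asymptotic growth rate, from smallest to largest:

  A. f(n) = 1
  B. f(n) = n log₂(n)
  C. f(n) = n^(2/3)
A < C < B

Comparing growth rates:
A = 1 is O(1)
C = n^(2/3) is O(n^(2/3))
B = n log₂(n) is O(n log n)

Therefore, the order from slowest to fastest is: A < C < B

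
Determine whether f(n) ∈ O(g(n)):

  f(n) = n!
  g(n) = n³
False

f(n) = n! is O(n!), and g(n) = n³ is O(n³).
Since O(n!) grows faster than O(n³), f(n) = O(g(n)) is false.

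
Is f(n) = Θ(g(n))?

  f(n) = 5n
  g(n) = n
True

f(n) = 5n and g(n) = n are both O(n).
Since they have the same asymptotic growth rate, f(n) = Θ(g(n)) is true.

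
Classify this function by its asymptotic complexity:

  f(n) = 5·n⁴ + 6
O(n⁴)

The dominant term in 5·n⁴ + 6 is 5·n⁴, which is Θ(n⁴).
Lower-order terms (6) are asymptotically negligible.
Constants are absorbed, so the tightest bound is O(n⁴).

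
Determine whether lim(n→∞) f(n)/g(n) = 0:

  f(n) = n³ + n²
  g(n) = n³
False

f(n) = n³ + n² is O(n³), and g(n) = n³ is O(n³).
Since they have the same growth rate, f(n) = o(g(n)) is false.
(f = o(g) requires f to grow strictly slower, not equal.)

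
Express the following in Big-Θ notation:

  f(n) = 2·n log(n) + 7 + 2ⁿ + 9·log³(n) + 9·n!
Θ(n!)

Order the terms by growth rate: 7 ≺ 9·log³(n) ≺ 2·n log(n) ≺ 2ⁿ ≺ 9·n!.
The fastest-growing term 9·n! dominates as n → ∞; dropping its constant factor gives Θ(n!).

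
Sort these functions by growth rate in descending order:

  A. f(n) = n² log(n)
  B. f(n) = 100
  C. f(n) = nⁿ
C > A > B

Comparing growth rates:
C = nⁿ is O(nⁿ)
A = n² log(n) is O(n² log n)
B = 100 is O(1)

Therefore, the order from fastest to slowest is: C > A > B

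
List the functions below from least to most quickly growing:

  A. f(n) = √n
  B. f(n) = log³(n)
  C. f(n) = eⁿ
B < A < C

Comparing growth rates:
B = log³(n) is O(log³ n)
A = √n is O(√n)
C = eⁿ is O(eⁿ)

Therefore, the order from slowest to fastest is: B < A < C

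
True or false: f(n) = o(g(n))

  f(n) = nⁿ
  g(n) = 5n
False

f(n) = nⁿ is O(nⁿ), and g(n) = 5n is O(n).
Since O(nⁿ) grows faster than or equal to O(n), f(n) = o(g(n)) is false.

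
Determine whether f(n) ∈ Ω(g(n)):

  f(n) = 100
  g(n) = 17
True

f(n) = 100 and g(n) = 17 are both O(1).
Big-Ω permits equal growth rates (f ≥ c·g for some c > 0), so f(n) = Ω(g(n)) is true.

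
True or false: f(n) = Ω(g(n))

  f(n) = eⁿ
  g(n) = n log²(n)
True

f(n) = eⁿ is O(eⁿ), and g(n) = n log²(n) is O(n log² n).
Since O(eⁿ) grows at least as fast as O(n log² n), f(n) = Ω(g(n)) is true.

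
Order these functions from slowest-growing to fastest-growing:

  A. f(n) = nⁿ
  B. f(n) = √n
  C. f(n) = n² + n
B < C < A

Comparing growth rates:
B = √n is O(√n)
C = n² + n is O(n²)
A = nⁿ is O(nⁿ)

Therefore, the order from slowest to fastest is: B < C < A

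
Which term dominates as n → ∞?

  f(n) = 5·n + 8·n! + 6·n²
8·n!

Looking at each term:
  - 5·n is O(n)
  - 8·n! is O(n!)
  - 6·n² is O(n²)

The term 8·n! (O(n!)) grows fastest and dominates all others.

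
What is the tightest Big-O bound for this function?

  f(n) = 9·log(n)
O(log n)

The dominant term in 9·log(n) is 9·log(n), which is Θ(log n).
Constants are absorbed, so the tightest bound is O(log n).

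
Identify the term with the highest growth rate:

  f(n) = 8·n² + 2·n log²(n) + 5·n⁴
5·n⁴

Looking at each term:
  - 8·n² is O(n²)
  - 2·n log²(n) is O(n log² n)
  - 5·n⁴ is O(n⁴)

The term 5·n⁴ (O(n⁴)) grows fastest and dominates all others.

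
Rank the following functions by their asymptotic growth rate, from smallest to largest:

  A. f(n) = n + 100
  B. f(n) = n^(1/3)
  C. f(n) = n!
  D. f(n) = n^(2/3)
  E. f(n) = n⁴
B < D < A < E < C

Comparing growth rates:
B = n^(1/3) is O(n^(1/3))
D = n^(2/3) is O(n^(2/3))
A = n + 100 is O(n)
E = n⁴ is O(n⁴)
C = n! is O(n!)

Therefore, the order from slowest to fastest is: B < D < A < E < C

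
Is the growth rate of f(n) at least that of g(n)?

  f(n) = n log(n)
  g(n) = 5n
True

f(n) = n log(n) is O(n log n), and g(n) = 5n is O(n).
Since O(n log n) grows at least as fast as O(n), f(n) = Ω(g(n)) is true.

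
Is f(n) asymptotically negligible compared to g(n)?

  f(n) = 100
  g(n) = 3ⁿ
True

f(n) = 100 is O(1), and g(n) = 3ⁿ is O(3ⁿ).
Since O(1) grows strictly slower than O(3ⁿ), f(n) = o(g(n)) is true.
This means lim(n→∞) f(n)/g(n) = 0.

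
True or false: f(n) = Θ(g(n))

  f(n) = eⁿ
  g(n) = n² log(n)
False

f(n) = eⁿ is O(eⁿ), and g(n) = n² log(n) is O(n² log n).
Since they have different growth rates, f(n) = Θ(g(n)) is false.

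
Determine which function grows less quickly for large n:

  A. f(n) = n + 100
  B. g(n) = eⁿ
A

f(n) = n + 100 is O(n), while g(n) = eⁿ is O(eⁿ).
Since O(n) grows slower than O(eⁿ), f(n) is dominated.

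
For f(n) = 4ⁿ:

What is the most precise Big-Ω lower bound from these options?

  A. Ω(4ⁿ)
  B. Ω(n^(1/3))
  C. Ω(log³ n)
A

f(n) = 4ⁿ is Ω(4ⁿ).
All listed options are valid Big-Ω bounds (lower bounds),
but Ω(4ⁿ) is the tightest (largest valid bound).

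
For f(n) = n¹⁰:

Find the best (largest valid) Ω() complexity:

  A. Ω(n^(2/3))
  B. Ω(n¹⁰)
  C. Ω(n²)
B

f(n) = n¹⁰ is Ω(n¹⁰).
All listed options are valid Big-Ω bounds (lower bounds),
but Ω(n¹⁰) is the tightest (largest valid bound).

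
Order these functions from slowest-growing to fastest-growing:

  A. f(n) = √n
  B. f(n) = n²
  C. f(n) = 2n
A < C < B

Comparing growth rates:
A = √n is O(√n)
C = 2n is O(n)
B = n² is O(n²)

Therefore, the order from slowest to fastest is: A < C < B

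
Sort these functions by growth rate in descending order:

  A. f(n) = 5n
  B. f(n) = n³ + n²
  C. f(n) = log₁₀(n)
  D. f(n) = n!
D > B > A > C

Comparing growth rates:
D = n! is O(n!)
B = n³ + n² is O(n³)
A = 5n is O(n)
C = log₁₀(n) is O(log n)

Therefore, the order from fastest to slowest is: D > B > A > C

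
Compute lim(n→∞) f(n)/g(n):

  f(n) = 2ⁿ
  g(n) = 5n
∞

Since 2ⁿ (O(2ⁿ)) grows faster than 5n (O(n)),
the ratio f(n)/g(n) → ∞ as n → ∞.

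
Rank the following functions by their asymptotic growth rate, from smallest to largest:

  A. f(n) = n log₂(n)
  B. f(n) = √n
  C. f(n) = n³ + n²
B < A < C

Comparing growth rates:
B = √n is O(√n)
A = n log₂(n) is O(n log n)
C = n³ + n² is O(n³)

Therefore, the order from slowest to fastest is: B < A < C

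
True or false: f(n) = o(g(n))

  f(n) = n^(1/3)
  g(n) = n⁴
True

f(n) = n^(1/3) is O(n^(1/3)), and g(n) = n⁴ is O(n⁴).
Since O(n^(1/3)) grows strictly slower than O(n⁴), f(n) = o(g(n)) is true.
This means lim(n→∞) f(n)/g(n) = 0.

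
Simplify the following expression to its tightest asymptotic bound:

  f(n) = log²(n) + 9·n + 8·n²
Θ(n²)

Order the terms by growth rate: log²(n) ≺ 9·n ≺ 8·n².
The fastest-growing term 8·n² dominates as n → ∞; dropping its constant factor gives Θ(n²).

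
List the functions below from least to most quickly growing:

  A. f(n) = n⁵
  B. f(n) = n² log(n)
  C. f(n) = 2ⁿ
B < A < C

Comparing growth rates:
B = n² log(n) is O(n² log n)
A = n⁵ is O(n⁵)
C = 2ⁿ is O(2ⁿ)

Therefore, the order from slowest to fastest is: B < A < C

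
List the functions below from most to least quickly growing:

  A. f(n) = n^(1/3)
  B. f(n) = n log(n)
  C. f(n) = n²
C > B > A

Comparing growth rates:
C = n² is O(n²)
B = n log(n) is O(n log n)
A = n^(1/3) is O(n^(1/3))

Therefore, the order from fastest to slowest is: C > B > A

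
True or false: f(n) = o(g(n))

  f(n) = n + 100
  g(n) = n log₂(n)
True

f(n) = n + 100 is O(n), and g(n) = n log₂(n) is O(n log n).
Since O(n) grows strictly slower than O(n log n), f(n) = o(g(n)) is true.
This means lim(n→∞) f(n)/g(n) = 0.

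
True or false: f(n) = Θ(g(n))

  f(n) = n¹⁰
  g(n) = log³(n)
False

f(n) = n¹⁰ is O(n¹⁰), and g(n) = log³(n) is O(log³ n).
Since they have different growth rates, f(n) = Θ(g(n)) is false.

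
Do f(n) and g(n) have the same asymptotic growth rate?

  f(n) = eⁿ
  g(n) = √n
False

f(n) = eⁿ is O(eⁿ), and g(n) = √n is O(√n).
Since they have different growth rates, f(n) = Θ(g(n)) is false.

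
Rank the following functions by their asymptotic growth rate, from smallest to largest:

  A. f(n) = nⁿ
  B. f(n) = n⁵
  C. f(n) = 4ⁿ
B < C < A

Comparing growth rates:
B = n⁵ is O(n⁵)
C = 4ⁿ is O(4ⁿ)
A = nⁿ is O(nⁿ)

Therefore, the order from slowest to fastest is: B < C < A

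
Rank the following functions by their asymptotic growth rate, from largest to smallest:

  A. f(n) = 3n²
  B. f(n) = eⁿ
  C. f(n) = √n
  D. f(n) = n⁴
B > D > A > C

Comparing growth rates:
B = eⁿ is O(eⁿ)
D = n⁴ is O(n⁴)
A = 3n² is O(n²)
C = √n is O(√n)

Therefore, the order from fastest to slowest is: B > D > A > C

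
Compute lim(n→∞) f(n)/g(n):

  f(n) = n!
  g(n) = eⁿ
∞

Since n! (O(n!)) grows faster than eⁿ (O(eⁿ)),
the ratio f(n)/g(n) → ∞ as n → ∞.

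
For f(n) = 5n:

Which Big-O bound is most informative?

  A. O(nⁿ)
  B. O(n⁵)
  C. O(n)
C

f(n) = 5n is O(n).
All listed options are valid Big-O bounds (upper bounds),
but O(n) is the tightest (smallest valid bound).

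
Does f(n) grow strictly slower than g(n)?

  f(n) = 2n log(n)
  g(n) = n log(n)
False

f(n) = 2n log(n) is O(n log n), and g(n) = n log(n) is O(n log n).
Since they have the same growth rate, f(n) = o(g(n)) is false.
(f = o(g) requires f to grow strictly slower, not equal.)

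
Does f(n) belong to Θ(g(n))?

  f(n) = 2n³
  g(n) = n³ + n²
True

f(n) = 2n³ and g(n) = n³ + n² are both O(n³).
Since they have the same asymptotic growth rate, f(n) = Θ(g(n)) is true.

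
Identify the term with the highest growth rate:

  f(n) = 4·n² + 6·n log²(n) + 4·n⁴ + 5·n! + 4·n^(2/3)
5·n!

Looking at each term:
  - 4·n² is O(n²)
  - 6·n log²(n) is O(n log² n)
  - 4·n⁴ is O(n⁴)
  - 5·n! is O(n!)
  - 4·n^(2/3) is O(n^(2/3))

The term 5·n! (O(n!)) grows fastest and dominates all others.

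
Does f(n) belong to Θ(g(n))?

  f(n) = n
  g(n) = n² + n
False

f(n) = n is O(n), and g(n) = n² + n is O(n²).
Since they have different growth rates, f(n) = Θ(g(n)) is false.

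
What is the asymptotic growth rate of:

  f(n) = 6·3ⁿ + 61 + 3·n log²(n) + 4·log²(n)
Θ(3ⁿ)

Order the terms by growth rate: 61 ≺ 4·log²(n) ≺ 3·n log²(n) ≺ 6·3ⁿ.
The fastest-growing term 6·3ⁿ dominates as n → ∞; dropping its constant factor gives Θ(3ⁿ).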